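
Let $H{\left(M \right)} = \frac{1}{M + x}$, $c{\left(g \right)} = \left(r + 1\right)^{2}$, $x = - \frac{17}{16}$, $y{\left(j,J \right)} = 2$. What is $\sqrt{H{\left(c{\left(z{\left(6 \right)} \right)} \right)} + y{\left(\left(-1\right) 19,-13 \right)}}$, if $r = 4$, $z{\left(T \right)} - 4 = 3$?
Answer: $\frac{\sqrt{299506}}{383} \approx 1.4289$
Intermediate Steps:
$z{\left(T \right)} = 7$ ($z{\left(T \right)} = 4 + 3 = 7$)
$x = - \frac{17}{16}$ ($x = \left(-17\right) \frac{1}{16} = - \frac{17}{16} \approx -1.0625$)
$c{\left(g \right)} = 25$ ($c{\left(g \right)} = \left(4 + 1\right)^{2} = 5^{2} = 25$)
$H{\left(M \right)} = \frac{1}{- \frac{17}{16} + M}$ ($H{\left(M \right)} = \frac{1}{M - \frac{17}{16}} = \frac{1}{- \frac{17}{16} + M}$)
$\sqrt{H{\left(c{\left(z{\left(6 \right)} \right)} \right)} + y{\left(\left(-1\right) 19,-13 \right)}} = \sqrt{\frac{16}{-17 + 16 \cdot 25} + 2} = \sqrt{\frac{16}{-17 + 400} + 2} = \sqrt{\frac{16}{383} + 2} = \sqrt{\frac{782}{383}} = \frac{\sqrt{299506}}{383}$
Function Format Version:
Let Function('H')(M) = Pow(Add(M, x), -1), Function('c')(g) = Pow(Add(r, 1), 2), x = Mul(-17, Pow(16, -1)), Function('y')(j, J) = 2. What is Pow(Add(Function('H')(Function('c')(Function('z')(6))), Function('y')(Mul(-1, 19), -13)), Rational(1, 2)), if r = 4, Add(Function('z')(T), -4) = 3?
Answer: Mul(Rational(1, 383), Pow(299506, Rational(1, 2))) ≈ 1.4289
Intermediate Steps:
Function('z')(T) = 7 (Function('z')(T) = Add(4, 3) = 7)
x = Rational(-17, 16) (x = Mul(-17, Rational(1, 16)) = Rational(-17, 16) ≈ -1.0625)
Function('c')(g) = 25 (Function('c')(g) = Pow(Add(4, 1), 2) = Pow(5, 2) = 25)
Function('H')(M) = Pow(Add(Rational(-17, 16), M), -1) (Function('H')(M) = Pow(Add(M, Rational(-17, 16)), -1) = Pow(Add(Rational(-17, 16), M), -1))
Pow(Add(Function('H')(Function('c')(Function('z')(6))), Function('y')(Mul(-1, 19), -13)), Rational(1, 2)) = Pow(Add(Mul(16, Pow(Add(-17, Mul(16, 25)), -1)), 2), Rational(1, 2)) = Pow(Add(Mul(16, Pow(Add(-17, 400), -1)), 2), Rational(1, 2)) = Pow(Add(Mul(16, Pow(383, -1)), 2), Rational(1, 2)) = Pow(Add(Mul(16, Rational(1, 383)), 2), Rational(1, 2)) = Pow(Add(Rational(16, 383), 2), Rational(1, 2)) = Pow(Rational(782, 383), Rational(1, 2)) = Mul(Rational(1, 383), Pow(299506, Rational(1, 2)))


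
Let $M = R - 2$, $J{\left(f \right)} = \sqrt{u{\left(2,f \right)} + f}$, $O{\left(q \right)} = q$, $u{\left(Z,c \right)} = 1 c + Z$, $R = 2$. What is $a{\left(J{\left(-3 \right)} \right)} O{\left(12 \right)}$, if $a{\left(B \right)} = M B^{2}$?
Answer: $0$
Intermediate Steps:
$u{\left(Z,c \right)} = Z + c$ ($u{\left(Z,c \right)} = c + Z = Z + c$)
$J{\left(f \right)} = \sqrt{2 + 2 f}$ ($J{\left(f \right)} = \sqrt{\left(2 + f\right) + f} = \sqrt{2 + 2 f}$)
$M = 0$ ($M = 2 - 2 = 0$)
$a{\left(B \right)} = 0$ ($a{\left(B \right)} = 0 B^{2} = 0$)
$a{\left(J{\left(-3 \right)} \right)} O{\left(12 \right)} = 0 \cdot 12 = 0$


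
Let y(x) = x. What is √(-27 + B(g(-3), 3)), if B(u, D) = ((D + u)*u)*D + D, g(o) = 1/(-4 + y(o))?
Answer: 2*I*√309/7 ≈ 5.0224*I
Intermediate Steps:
g(o) = 1/(-4 + o)
B(u, D) = D + D*u*(D + u) (B(u, D) = (u*(D + u))*D + D = D*u*(D + u) + D = D + D*u*(D + u))
√(-27 + B(g(-3), 3)) = √(-27 + 3*(1 + (1/(-4 - 3))² + 3/(-4 - 3))) = √(-27 + 3*(1 + (1/(-7))² + 3/(-7))) = √(-27 + 3*(1 + (-⅐)² + 3*(-⅐))) = √(-27 + 3*(1 + 1/49 - 3/7)) = √(-27 + 3*(29/49)) = √(-27 + 87/49) = √(-1236/49) = 2*I*√309/7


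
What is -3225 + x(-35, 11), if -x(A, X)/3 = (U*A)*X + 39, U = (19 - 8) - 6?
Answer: 2433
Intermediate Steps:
U = 5 (U = 11 - 6 = 5)
x(A, X) = -117 - 15*A*X (x(A, X) = -3*((5*A)*X + 39) = -3*(5*A*X + 39) = -3*(39 + 5*A*X) = -117 - 15*A*X)
-3225 + x(-35, 11) = -3225 + (-117 - 15*(-35)*11) = -3225 + (-117 + 5775) = -3225 + 5658 = 2433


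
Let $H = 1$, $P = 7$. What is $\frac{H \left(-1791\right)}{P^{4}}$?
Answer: $- \frac{1791}{2401} \approx -0.74594$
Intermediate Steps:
$\frac{H \left(-1791\right)}{P^{4}} = \frac{1 \left(-1791\right)}{7^{4}} = - \frac{1791}{2401}$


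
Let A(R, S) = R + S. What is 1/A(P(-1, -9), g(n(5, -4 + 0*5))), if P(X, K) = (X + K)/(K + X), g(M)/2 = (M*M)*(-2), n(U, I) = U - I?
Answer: -1/323 ≈ -0.0030960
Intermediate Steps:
g(M) = -4*M² (g(M) = 2*((M*M)*(-2)) = 2*(M²*(-2)) = 2*(-2*M²) = -4*M²)
P(X, K) = 1 (P(X, K) = (K + X)/(K + X) = 1)
1/A(P(-1, -9), g(n(5, -4 + 0*5))) = 1/(1 - 4*(5 - (-4 + 0*5))²) = 1/(1 - 4*(5 - (-4 + 0))²) = 1/(1 - 4*(5 - 1*(-4))²) = 1/(1 - 4*(5 + 4)²) = 1/(1 - 4*9²) = 1/(1 - 4*81) = 1/(1 - 324) = 1/(-323) = -1/323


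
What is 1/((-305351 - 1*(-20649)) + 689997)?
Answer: 1/405295 ≈ 2.4673e-6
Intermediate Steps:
1/((-305351 - 1*(-20649)) + 689997) = 1/((-305351 + 20649) + 689997) = 1/(-284702 + 689997) = 1/405295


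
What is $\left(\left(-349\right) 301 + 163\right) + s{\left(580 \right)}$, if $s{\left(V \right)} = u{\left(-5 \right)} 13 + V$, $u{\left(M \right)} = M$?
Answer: $-104371$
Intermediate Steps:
$s{\left(V \right)} = -65 + V$ ($s{\left(V \right)} = \left(-5\right) 13 + V = -65 + V$)
$\left(\left(-349\right) 301 + 163\right) + s{\left(580 \right)} = \left(\left(-349\right) 301 + 163\right) + \left(-65 + 580\right) = \left(-105049 + 163\right) + 515 = -104886 + 515 = -104371$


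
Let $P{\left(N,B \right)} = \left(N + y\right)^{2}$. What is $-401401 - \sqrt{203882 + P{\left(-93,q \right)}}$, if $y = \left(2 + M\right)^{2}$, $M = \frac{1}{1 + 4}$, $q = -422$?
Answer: $-401401 - \frac{\sqrt{132283866}}{25} \approx -4.0186 \cdot 10^{5}$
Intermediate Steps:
$M = \frac{1}{5} \approx 0.2$
$y = \frac{121}{25}$ ($y = \left(2 + \frac{1}{5}\right)^{2} = \left(\frac{11}{5}\right)^{2} = \frac{121}{25} \approx 4.84$)
$P{\left(N,B \right)} = \left(\frac{121}{25} + N\right)^{2}$ ($P{\left(N,B \right)} = \left(N + \frac{121}{25}\right)^{2} = \left(\frac{121}{25} + N\right)^{2}$)
$-401401 - \sqrt{203882 + P{\left(-93,q \right)}} = -401401 - \sqrt{203882 + \frac{\left(121 + 25 \left(-93\right)\right)^{2}}{625}} = -401401 - \sqrt{203882 + \frac{\left(121 - 2325\right)^{2}}{625}} = -401401 - \sqrt{203882 + \frac{\left(-2204\right)^{2}}{625}} = -401401 - \sqrt{203882 + \frac{1}{625} \cdot 4857616} = -401401 - \sqrt{203882 + \frac{4857616}{625}} = -401401 - \sqrt{\frac{132283866}{625}} = -401401 - \frac{\sqrt{132283866}}{25}$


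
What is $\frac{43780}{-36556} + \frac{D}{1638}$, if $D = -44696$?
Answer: $- \frac{16400179}{575757} \approx -28.485$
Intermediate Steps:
$\frac{43780}{-36556} + \frac{D}{1638} = \frac{43780}{-36556} - \frac{44696}{1638} = 43780 \left(- \frac{1}{36556}\right) - \frac{22348}{819} = - \frac{10945}{9139} - \frac{22348}{819} = - \frac{16400179}{575757}$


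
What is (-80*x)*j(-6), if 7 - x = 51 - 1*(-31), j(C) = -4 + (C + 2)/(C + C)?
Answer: -22000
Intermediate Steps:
j(C) = -4 + (2 + C)/(2*C) (j(C) = -4 + (2 + C)/((2*C)) = -4 + (2 + C)*(1/(2*C)) = -4 + (2 + C)/(2*C))
x = -75 (x = 7 - (51 - 1*(-31)) = 7 - (51 + 31) = 7 - 1*82 = 7 - 82 = -75)
(-80*x)*j(-6) = (-80*(-75))*(-7/2 + 1/(-6)) = 6000*(-7/2 - ⅙) = 6000*(-11/3) = -22000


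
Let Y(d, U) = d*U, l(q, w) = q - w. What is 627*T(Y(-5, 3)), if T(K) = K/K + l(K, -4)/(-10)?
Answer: 13167/10 ≈ 1316.7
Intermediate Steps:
Y(d, U) = U*d
T(K) = 3/5 - K/10 (T(K) = K/K + (K - 1*(-4))/(-10) = 1 + (K + 4)*(-1/10) = 1 + (4 + K)*(-1/10) = 1 + (-2/5 - K/10) = 3/5 - K/10)
627*T(Y(-5, 3)) = 627*(3/5 - 3*(-5)/10) = 627*(3/5 - 1/10*(-15)) = 627*(3/5 + 3/2) = 627*(21/10) = 13167/10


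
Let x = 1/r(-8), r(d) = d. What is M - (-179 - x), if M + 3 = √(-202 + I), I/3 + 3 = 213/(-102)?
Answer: 1407/8 + I*√251158/34 ≈ 175.88 + 14.74*I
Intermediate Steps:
I = -519/34 (I = -9 + 3*(213/(-102)) = -9 + 3*(213*(-1/102)) = -9 + 3*(-71/34) = -9 - 213/34 = -519/34 ≈ -15.265)
M = -3 + I*√251158/34 (M = -3 + √(-202 - 519/34) = -3 + √(-7387/34) = -3 + I*√251158/34 ≈ -3.0 + 14.74*I)
x = -⅛ (x = 1/(-8) = -⅛ ≈ -0.12500)
M - (-179 - x) = (-3 + I*√251158/34) - (-179 - 1*(-⅛)) = (-3 + I*√251158/34) - (-179 + ⅛) = (-3 + I*√251158/34) - 1*(-1431/8) = (-3 + I*√251158/34) + 1431/8 = 1407/8 + I*√251158/34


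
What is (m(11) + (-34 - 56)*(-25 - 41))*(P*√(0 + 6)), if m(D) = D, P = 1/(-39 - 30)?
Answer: -5951*√6/69 ≈ -211.26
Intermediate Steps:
P = -1/69 (P = 1/(-69) = -1/69 ≈ -0.014493)
(m(11) + (-34 - 56)*(-25 - 41))*(P*√(0 + 6)) = (11 + (-34 - 56)*(-25 - 41))*(-√(0 + 6)/69) = (11 - 90*(-66))*(-√6/69) = (11 + 5940)*(-√6/69) = 5951*(-√6/69) = -5951*√6/69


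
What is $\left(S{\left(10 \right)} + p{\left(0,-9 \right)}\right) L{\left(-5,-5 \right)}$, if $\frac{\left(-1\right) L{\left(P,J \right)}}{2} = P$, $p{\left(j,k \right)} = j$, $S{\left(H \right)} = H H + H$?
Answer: $1100$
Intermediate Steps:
$S{\left(H \right)} = H + H^{2}$ ($S{\left(H \right)} = H^{2} + H = H + H^{2}$)
$L{\left(P,J \right)} = - 2 P$
$\left(S{\left(10 \right)} + p{\left(0,-9 \right)}\right) L{\left(-5,-5 \right)} = \left(10 \left(1 + 10\right) + 0\right) \left(\left(-2\right) \left(-5\right)\right) = \left(10 \cdot 11 + 0\right) 10 = \left(110 + 0\right) 10 = 110 \cdot 10 = 1100$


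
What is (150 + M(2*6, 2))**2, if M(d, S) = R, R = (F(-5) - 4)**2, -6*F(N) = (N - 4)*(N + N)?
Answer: 261121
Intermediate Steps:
F(N) = -N*(-4 + N)/3 (F(N) = -(N - 4)*(N + N)/6 = -(-4 + N)*2*N/6 = -N*(-4 + N)/3)
R = 361 (R = ((1/3)*(-5)*(4 - 1*(-5)) - 4)**2 = ((1/3)*(-5)*(4 + 5) - 4)**2 = ((1/3)*(-5)*9 - 4)**2 = (-15 - 4)**2 = (-19)**2 = 361)
M(d, S) = 361
(150 + M(2*6, 2))**2 = (150 + 361)**2 = 511**2 = 261121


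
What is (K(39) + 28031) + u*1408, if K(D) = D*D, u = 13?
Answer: 47856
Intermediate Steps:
K(D) = D²
(K(39) + 28031) + u*1408 = (39² + 28031) + 13*1408 = (1521 + 28031) + 18304 = 29552 + 18304 = 47856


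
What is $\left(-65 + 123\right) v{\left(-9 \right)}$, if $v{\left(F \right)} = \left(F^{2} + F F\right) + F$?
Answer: $8874$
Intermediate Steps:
$v{\left(F \right)} = F + 2 F^{2}$ ($v{\left(F \right)} = \left(F^{2} + F^{2}\right) + F = 2 F^{2} + F = F + 2 F^{2}$)
$\left(-65 + 123\right) v{\left(-9 \right)} = \left(-65 + 123\right) \left(- 9 \left(1 + 2 \left(-9\right)\right)\right) = 58 \left(- 9 \left(1 - 18\right)\right) = 58 \left(\left(-9\right) \left(-17\right)\right) = 58 \cdot 153 = 8874$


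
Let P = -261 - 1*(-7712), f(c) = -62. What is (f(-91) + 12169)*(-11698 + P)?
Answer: -51418429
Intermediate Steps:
P = 7451 (P = -261 + 7712 = 7451)
(f(-91) + 12169)*(-11698 + P) = (-62 + 12169)*(-11698 + 7451) = 12107*(-4247) = -51418429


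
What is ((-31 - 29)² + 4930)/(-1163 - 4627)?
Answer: -853/579 ≈ -1.4732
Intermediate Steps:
((-31 - 29)² + 4930)/(-1163 - 4627) = ((-60)² + 4930)/(-5790) = (3600 + 4930)*(-1/5790) = 8530*(-1/5790) = -853/579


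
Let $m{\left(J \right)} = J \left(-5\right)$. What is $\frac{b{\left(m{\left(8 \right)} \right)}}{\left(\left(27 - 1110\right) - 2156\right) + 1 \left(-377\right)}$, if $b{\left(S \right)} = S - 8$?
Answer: $\frac{3}{226} \approx 0.013274$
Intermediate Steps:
$m{\left(J \right)} = - 5 J$
$b{\left(S \right)} = -8 + S$ ($b{\left(S \right)} = S - 8 = -8 + S$)
$\frac{b{\left(m{\left(8 \right)} \right)}}{\left(\left(27 - 1110\right) - 2156\right) + 1 \left(-377\right)} = \frac{-8 - 40}{\left(\left(27 - 1110\right) - 2156\right) + 1 \left(-377\right)} = \frac{-8 - 40}{\left(\left(27 - 1110\right) - 2156\right) - 377} = - \frac{48}{\left(-1083 - 2156\right) - 377} = - \frac{48}{-3239 - 377} = - \frac{48}{-3616} = \left(-48\right) \left(- \frac{1}{3616}\right) = \frac{3}{226}$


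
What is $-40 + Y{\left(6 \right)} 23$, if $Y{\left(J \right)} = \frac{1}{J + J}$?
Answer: $- \frac{457}{12} \approx -38.083$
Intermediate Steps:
$Y{\left(J \right)} = \frac{1}{2 J}$
$-40 + Y{\left(6 \right)} 23 = -40 + \frac{1}{2 \cdot 6} \cdot 23 = -40 + \frac{1}{2} \cdot \frac{1}{6} \cdot 23 = -40 + \frac{1}{12} \cdot 23 = -40 + \frac{23}{12} = - \frac{457}{12}$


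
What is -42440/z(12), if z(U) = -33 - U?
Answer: 8488/9 ≈ 943.11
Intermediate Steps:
-42440/z(12) = -42440/(-33 - 1*12) = -42440/(-33 - 12) = -42440/(-45) = -42440*(-1/45) = 8488/9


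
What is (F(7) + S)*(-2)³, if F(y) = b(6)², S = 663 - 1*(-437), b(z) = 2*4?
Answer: -9312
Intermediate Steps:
b(z) = 8
S = 1100 (S = 663 + 437 = 1100)
F(y) = 64 (F(y) = 8² = 64)
(F(7) + S)*(-2)³ = (64 + 1100)*(-2)³ = 1164*(-8) = -9312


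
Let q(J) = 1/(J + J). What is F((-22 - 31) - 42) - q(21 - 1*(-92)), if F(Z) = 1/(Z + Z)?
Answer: -104/10735 ≈ -0.0096879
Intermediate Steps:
q(J) = 1/(2*J)
F(Z) = 1/(2*Z)
F((-22 - 31) - 42) - q(21 - 1*(-92)) = 1/(2*((-22 - 31) - 42)) - 1/(2*(21 - 1*(-92))) = 1/(2*(-53 - 42)) - 1/(2*(21 + 92)) = (½)/(-95) - 1/(2*113) = (½)*(-1/95) - 1/(2*113) = -1/190 - 1*1/226 = -1/190 - 1/226 = -104/10735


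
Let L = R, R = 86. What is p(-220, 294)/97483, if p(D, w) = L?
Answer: 86/97483 ≈ 0.00088220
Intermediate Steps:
L = 86
p(D, w) = 86
p(-220, 294)/97483 = 86/97483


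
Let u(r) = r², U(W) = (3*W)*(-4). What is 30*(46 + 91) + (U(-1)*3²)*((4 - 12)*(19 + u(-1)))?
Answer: -13170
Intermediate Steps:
U(W) = -12*W
30*(46 + 91) + (U(-1)*3²)*((4 - 12)*(19 + u(-1))) = 30*(46 + 91) + (-12*(-1)*3²)*((4 - 12)*(19 + (-1)²)) = 30*137 + (12*9)*(-8*(19 + 1)) = 4110 + 108*(-8*20) = 4110 + 108*(-160) = 4110 - 17280 = -13170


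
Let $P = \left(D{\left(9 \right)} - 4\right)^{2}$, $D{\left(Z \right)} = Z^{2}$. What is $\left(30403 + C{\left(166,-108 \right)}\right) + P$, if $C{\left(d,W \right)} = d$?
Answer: $36498$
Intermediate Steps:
$P = 5929$ ($P = \left(9^{2} - 4\right)^{2} = \left(81 - 4\right)^{2} = 77^{2} = 5929$)
$\left(30403 + C{\left(166,-108 \right)}\right) + P = \left(30403 + 166\right) + 5929 = 30569 + 5929 = 36498$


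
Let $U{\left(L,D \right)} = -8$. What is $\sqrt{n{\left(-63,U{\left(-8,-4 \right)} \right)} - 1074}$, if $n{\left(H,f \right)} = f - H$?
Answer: $i \sqrt{1019} \approx 31.922 i$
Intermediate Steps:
$\sqrt{n{\left(-63,U{\left(-8,-4 \right)} \right)} - 1074} = \sqrt{\left(-8 - -63\right) - 1074} = \sqrt{\left(-8 + 63\right) - 1074} = \sqrt{55 - 1074} = \sqrt{-1019} = i \sqrt{1019}$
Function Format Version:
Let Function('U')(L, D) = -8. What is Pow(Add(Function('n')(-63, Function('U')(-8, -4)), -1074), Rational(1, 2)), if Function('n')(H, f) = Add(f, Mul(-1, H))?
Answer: Mul(I, Pow(1019, Rational(1, 2))) ≈ Mul(31.922, I)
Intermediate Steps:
Pow(Add(Function('n')(-63, Function('U')(-8, -4)), -1074), Rational(1, 2)) = Pow(Add(Add(-8, Mul(-1, -63)), -1074), Rational(1, 2)) = Pow(Add(Add(-8, 63), -1074), Rational(1, 2)) = Pow(Add(55, -1074), Rational(1, 2)) = Pow(-1019, Rational(1, 2)) = Mul(I, Pow(1019, Rational(1, 2)))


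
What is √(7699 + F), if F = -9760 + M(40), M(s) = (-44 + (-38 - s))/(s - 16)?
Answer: I*√74379/6 ≈ 45.454*I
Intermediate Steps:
M(s) = (-82 - s)/(-16 + s)
F = -117181/12 (F = -9760 + (-82 - 1*40)/(-16 + 40) = -9760 + (-82 - 40)/24 = -9760 + (1/24)*(-122) = -9760 - 61/12 = -117181/12 ≈ -9765.1)
√(7699 + F) = √(7699 - 117181/12) = √(-24793/12) = I*√74379/6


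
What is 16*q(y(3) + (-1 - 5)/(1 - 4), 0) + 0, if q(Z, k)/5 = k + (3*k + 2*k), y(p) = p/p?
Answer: 0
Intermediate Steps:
y(p) = 1
q(Z, k) = 30*k (q(Z, k) = 5*(k + (3*k + 2*k)) = 5*(k + 5*k) = 5*(6*k) = 30*k)
16*q(y(3) + (-1 - 5)/(1 - 4), 0) + 0 = 16*(30*0) + 0 = 16*0 + 0 = 0 + 0 = 0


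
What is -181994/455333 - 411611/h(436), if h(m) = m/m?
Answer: -187420253457/455333 ≈ -4.1161e+5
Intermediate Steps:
h(m) = 1
-181994/455333 - 411611/h(436) = -181994/455333 - 411611/1 = -181994*1/455333 - 411611*1 = -181994/455333 - 411611 = -187420253457/455333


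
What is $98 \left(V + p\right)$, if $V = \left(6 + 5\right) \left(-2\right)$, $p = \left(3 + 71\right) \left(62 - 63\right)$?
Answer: $-9408$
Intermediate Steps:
$p = -74$ ($p = 74 \left(-1\right) = -74$)
$V = -22$ ($V = 11 \left(-2\right) = -22$)
$98 \left(V + p\right) = 98 \left(-22 - 74\right) = 98 \left(-96\right) = -9408$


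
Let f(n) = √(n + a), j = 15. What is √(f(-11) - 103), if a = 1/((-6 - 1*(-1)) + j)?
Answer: √(-10300 + 10*I*√1090)/10 ≈ 0.16263 + 10.15*I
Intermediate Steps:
a = ⅒ (a = 1/((-6 - 1*(-1)) + 15) = 1/((-6 + 1) + 15) = 1/(-5 + 15) = 1/10 = ⅒ ≈ 0.10000)
f(n) = √(⅒ + n) (f(n) = √(n + ⅒) = √(⅒ + n))
√(f(-11) - 103) = √(√(10 + 100*(-11))/10 - 103) = √(√(10 - 1100)/10 - 103) = √(√(-1090)/10 - 103) = √((I*√1090)/10 - 103) = √(I*√1090/10 - 103) = √(-103 + I*√1090/10)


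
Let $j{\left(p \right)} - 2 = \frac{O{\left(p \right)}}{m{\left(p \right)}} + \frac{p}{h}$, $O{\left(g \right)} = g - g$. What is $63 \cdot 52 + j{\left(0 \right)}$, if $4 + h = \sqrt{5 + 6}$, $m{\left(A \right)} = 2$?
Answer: $3278$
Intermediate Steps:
$O{\left(g \right)} = 0$
$h = -4 + \sqrt{11}$ ($h = -4 + \sqrt{5 + 6} = -4 + \sqrt{11} \approx -0.68338$)
$j{\left(p \right)} = 2 + \frac{p}{-4 + \sqrt{11}}$ ($j{\left(p \right)} = 2 + \left(\frac{0}{2} + \frac{p}{-4 + \sqrt{11}}\right) = 2 + \left(0 \cdot \frac{1}{2} + \frac{p}{-4 + \sqrt{11}}\right) = 2 + \left(0 + \frac{p}{-4 + \sqrt{11}}\right) = 2 + \frac{p}{-4 + \sqrt{11}}$)
$63 \cdot 52 + j{\left(0 \right)} = 63 \cdot 52 - \left(-2 + 0 \sqrt{11}\right) = 3276 + \left(2 + 0 + 0\right) = 3276 + 2 = 3278$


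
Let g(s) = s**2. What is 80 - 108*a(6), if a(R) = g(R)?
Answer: -3808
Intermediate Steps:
a(R) = R**2
80 - 108*a(6) = 80 - 108*6**2 = 80 - 108*36 = 80 - 3888 = -3808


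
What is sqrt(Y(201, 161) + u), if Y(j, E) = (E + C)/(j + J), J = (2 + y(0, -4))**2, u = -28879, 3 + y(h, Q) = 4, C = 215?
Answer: I*sqrt(318371235)/105 ≈ 169.93*I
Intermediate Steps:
y(h, Q) = 1 (y(h, Q) = -3 + 4 = 1)
J = 9 (J = (2 + 1)**2 = 3**2 = 9)
Y(j, E) = (215 + E)/(9 + j) (Y(j, E) = (E + 215)/(j + 9) = (215 + E)/(9 + j))
sqrt(Y(201, 161) + u) = sqrt((215 + 161)/(9 + 201) - 28879) = sqrt(376/210 - 28879) = sqrt((1/210)*376 - 28879) = sqrt(188/105 - 28879) = sqrt(-3032107/105) = I*sqrt(318371235)/105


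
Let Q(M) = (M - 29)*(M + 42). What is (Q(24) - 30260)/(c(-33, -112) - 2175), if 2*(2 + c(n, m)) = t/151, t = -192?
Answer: 4619090/328823 ≈ 14.047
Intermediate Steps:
c(n, m) = -398/151 (c(n, m) = -2 + (-192/151)/2 = -2 + (-192*1/151)/2 = -2 + (½)*(-192/151) = -2 - 96/151 = -398/151)
Q(M) = (-29 + M)*(42 + M)
(Q(24) - 30260)/(c(-33, -112) - 2175) = ((-1218 + 24² + 13*24) - 30260)/(-398/151 - 2175) = ((-1218 + 576 + 312) - 30260)/(-328823/151) = (-330 - 30260)*(-151/328823) = -30590*(-151/328823) = 4619090/328823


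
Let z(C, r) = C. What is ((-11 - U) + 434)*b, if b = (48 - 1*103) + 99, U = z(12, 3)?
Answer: 18084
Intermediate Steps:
U = 12
b = 44 (b = (48 - 103) + 99 = -55 + 99 = 44)
((-11 - U) + 434)*b = ((-11 - 1*12) + 434)*44 = ((-11 - 12) + 434)*44 = (-23 + 434)*44 = 411*44 = 18084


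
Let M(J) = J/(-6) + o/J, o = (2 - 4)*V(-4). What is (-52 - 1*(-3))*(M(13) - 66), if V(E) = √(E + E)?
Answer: 20041/6 + 196*I*√2/13 ≈ 3340.2 + 21.322*I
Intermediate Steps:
V(E) = √2*√E (V(E) = √(2*E) = √2*√E)
o = -4*I*√2 (o = (2 - 4)*(√2*√(-4)) = -2*√2*2*I = -4*I*√2 ≈ -5.6569*I)
M(J) = -J/6 - 4*I*√2/J (M(J) = J/(-6) + (-4*I*√2)/J = J*(-⅙) - 4*I*√2/J = -J/6 - 4*I*√2/J)
(-52 - 1*(-3))*(M(13) - 66) = (-52 - 1*(-3))*((-⅙*13 - 4*I*√2/13) - 66) = (-52 + 3)*((-13/6 - 4*I*√2*1/13) - 66) = -49*((-13/6 - 4*I*√2/13) - 66) = -49*(-409/6 - 4*I*√2/13) = 20041/6 + 196*I*√2/13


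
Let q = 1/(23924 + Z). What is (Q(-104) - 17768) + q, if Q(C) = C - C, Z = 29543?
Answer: -950001655/53467 ≈ -17768.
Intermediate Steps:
Q(C) = 0
q = 1/53467 (q = 1/(23924 + 29543) = 1/53467 ≈ 1.8703e-5)
(Q(-104) - 17768) + q = (0 - 17768) + 1/53467 = -17768 + 1/53467 = -950001655/53467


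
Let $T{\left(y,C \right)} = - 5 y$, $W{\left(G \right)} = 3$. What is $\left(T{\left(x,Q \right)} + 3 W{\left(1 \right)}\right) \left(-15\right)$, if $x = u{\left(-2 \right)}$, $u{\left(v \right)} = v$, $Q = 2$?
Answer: $-285$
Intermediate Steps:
$x = -2$
$\left(T{\left(x,Q \right)} + 3 W{\left(1 \right)}\right) \left(-15\right) = \left(\left(-5\right) \left(-2\right) + 3 \cdot 3\right) \left(-15\right) = \left(10 + 9\right) \left(-15\right) = 19 \left(-15\right) = -285$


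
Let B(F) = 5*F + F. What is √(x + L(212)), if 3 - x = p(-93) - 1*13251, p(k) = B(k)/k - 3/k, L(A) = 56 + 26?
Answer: √12810099/31 ≈ 115.46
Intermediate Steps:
B(F) = 6*F
L(A) = 82
p(k) = 6 - 3/k (p(k) = (6*k)/k - 3/k = 6 - 3/k)
x = 410687/31 (x = 3 - ((6 - 3/(-93)) - 1*13251) = 3 - ((6 - 3*(-1/93)) - 13251) = 3 - ((6 + 1/31) - 13251) = 3 - (187/31 - 13251) = 3 - 1*(-410594/31) = 3 + 410594/31 = 410687/31 ≈ 13248.)
√(x + L(212)) = √(410687/31 + 82) = √(413229/31) = √12810099/31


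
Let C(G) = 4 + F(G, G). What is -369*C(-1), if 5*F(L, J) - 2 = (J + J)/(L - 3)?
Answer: -3321/2 ≈ -1660.5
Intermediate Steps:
F(L, J) = 2/5 + 2*J/(5*(-3 + L)) (F(L, J) = 2/5 + ((J + J)/(L - 3))/5 = 2/5 + ((2*J)/(-3 + L))/5 = 2/5 + (2*J/(-3 + L))/5 = 2/5 + 2*J/(5*(-3 + L)))
C(G) = 4 + 2*(-3 + 2*G)/(5*(-3 + G)) (C(G) = 4 + 2*(-3 + G + G)/(5*(-3 + G)) = 4 + 2*(-3 + 2*G)/(5*(-3 + G)))
-369*C(-1) = -2214*(-11 + 4*(-1))/(5*(-3 - 1)) = -2214*(-11 - 4)/(5*(-4)) = -2214*(-1)*(-15)/(5*4) = -369*9/2 = -3321/2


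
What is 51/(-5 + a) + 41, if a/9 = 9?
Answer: 3167/76 ≈ 41.671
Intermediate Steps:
a = 81 (a = 9*9 = 81)
51/(-5 + a) + 41 = 51/(-5 + 81) + 41 = 51/76 + 41 = 3167/76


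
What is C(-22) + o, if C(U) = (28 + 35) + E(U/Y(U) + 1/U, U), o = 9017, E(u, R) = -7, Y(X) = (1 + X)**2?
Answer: 9073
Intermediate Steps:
C(U) = 56 (C(U) = (28 + 35) - 7 = 63 - 7 = 56)
C(-22) + o = 56 + 9017 = 9073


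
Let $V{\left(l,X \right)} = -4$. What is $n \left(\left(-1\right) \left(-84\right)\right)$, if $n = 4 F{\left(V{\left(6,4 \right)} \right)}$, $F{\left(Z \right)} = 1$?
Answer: $336$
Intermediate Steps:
$n = 4$ ($n = 4 \cdot 1 = 4$)
$n \left(\left(-1\right) \left(-84\right)\right) = 4 \left(\left(-1\right) \left(-84\right)\right) = 4 \cdot 84 = 336$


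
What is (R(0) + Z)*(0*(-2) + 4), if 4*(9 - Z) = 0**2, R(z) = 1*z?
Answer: 36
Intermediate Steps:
R(z) = z
Z = 9 (Z = 9 - 1/4*0**2 = 9 - 1/4*0 = 9 + 0 = 9)
(R(0) + Z)*(0*(-2) + 4) = (0 + 9)*(0*(-2) + 4) = 9*(0 + 4) = 9*4 = 36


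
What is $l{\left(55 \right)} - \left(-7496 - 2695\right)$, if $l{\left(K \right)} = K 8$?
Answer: $10631$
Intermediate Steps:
$l{\left(K \right)} = 8 K$
$l{\left(55 \right)} - \left(-7496 - 2695\right) = 8 \cdot 55 - \left(-7496 - 2695\right) = 440 - -10191 = 440 + 10191 = 10631$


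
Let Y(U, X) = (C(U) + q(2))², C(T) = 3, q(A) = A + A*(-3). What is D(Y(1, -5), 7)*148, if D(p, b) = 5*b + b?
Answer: 6216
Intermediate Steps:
q(A) = -2*A (q(A) = A - 3*A = -2*A)
Y(U, X) = 1 (Y(U, X) = (3 - 2*2)² = (3 - 4)² = (-1)² = 1)
D(p, b) = 6*b
D(Y(1, -5), 7)*148 = (6*7)*148 = 42*148 = 6216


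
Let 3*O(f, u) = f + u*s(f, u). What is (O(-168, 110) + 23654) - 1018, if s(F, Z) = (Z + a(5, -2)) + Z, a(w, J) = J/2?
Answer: 30610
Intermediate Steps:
a(w, J) = J/2 (a(w, J) = J*(½) = J/2)
s(F, Z) = -1 + 2*Z (s(F, Z) = (Z + (½)*(-2)) + Z = (Z - 1) + Z = (-1 + Z) + Z = -1 + 2*Z)
O(f, u) = f/3 + u*(-1 + 2*u)/3 (O(f, u) = (f + u*(-1 + 2*u))/3 = f/3 + u*(-1 + 2*u)/3)
(O(-168, 110) + 23654) - 1018 = (((⅓)*(-168) + (⅓)*110*(-1 + 2*110)) + 23654) - 1018 = ((-56 + (⅓)*110*(-1 + 220)) + 23654) - 1018 = ((-56 + (⅓)*110*219) + 23654) - 1018 = ((-56 + 8030) + 23654) - 1018 = (7974 + 23654) - 1018 = 31628 - 1018 = 30610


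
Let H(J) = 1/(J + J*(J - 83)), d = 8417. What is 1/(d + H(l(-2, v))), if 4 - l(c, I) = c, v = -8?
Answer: 456/3838151 ≈ 0.00011881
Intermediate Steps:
l(c, I) = 4 - c
H(J) = 1/(J + J*(-83 + J))
1/(d + H(l(-2, v))) = 1/(8417 + 1/((4 - 1*(-2))*(-82 + (4 - 1*(-2))))) = 1/(8417 + 1/((4 + 2)*(-82 + (4 + 2)))) = 1/(8417 + 1/(6*(-82 + 6))) = 1/(8417 + (1/6)/(-76)) = 1/(8417 + (1/6)*(-1/76)) = 1/(8417 - 1/456) = 1/(3838151/456) = 456/3838151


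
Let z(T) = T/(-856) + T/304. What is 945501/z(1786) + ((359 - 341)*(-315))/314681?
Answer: 84895562989042/340170161 ≈ 2.4957e+5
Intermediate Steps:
z(T) = 69*T/32528 (z(T) = T*(-1/856) + T*(1/304) = -T/856 + T/304 = 69*T/32528)
945501/z(1786) + ((359 - 341)*(-315))/314681 = 945501/(((69/32528)*1786)) + ((359 - 341)*(-315))/314681 = 945501/(3243/856) + (18*(-315))*(1/314681) = 945501*(856/3243) - 5670*1/314681 = 269782952/1081 - 5670/314681 = 84895562989042/340170161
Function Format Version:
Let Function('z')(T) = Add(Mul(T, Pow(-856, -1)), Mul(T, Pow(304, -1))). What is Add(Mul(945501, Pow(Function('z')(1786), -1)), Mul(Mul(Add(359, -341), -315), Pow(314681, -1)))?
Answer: Rational(84895562989042, 340170161) ≈ 2.4957e+5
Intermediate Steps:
Function('z')(T) = Mul(Rational(69, 32528), T) (Function('z')(T) = Add(Mul(T, Rational(-1, 856)), Mul(T, Rational(1, 304))) = Add(Mul(Rational(-1, 856), T), Mul(Rational(1, 304), T)) = Mul(Rational(69, 32528), T))
Add(Mul(945501, Pow(Function('z')(1786), -1)), Mul(Mul(Add(359, -341), -315), Pow(314681, -1))) = Add(Mul(945501, Pow(Mul(Rational(69, 32528), 1786), -1)), Mul(Mul(Add(359, -341), -315), Pow(314681, -1))) = Add(Mul(945501, Pow(Rational(3243, 856), -1)), Mul(Mul(18, -315), Rational(1, 314681))) = Add(Mul(945501, Rational(856, 3243)), Mul(-5670, Rational(1, 314681))) = Add(Rational(269782952, 1081), Rational(-5670, 314681)) = Rational(84895562989042, 340170161)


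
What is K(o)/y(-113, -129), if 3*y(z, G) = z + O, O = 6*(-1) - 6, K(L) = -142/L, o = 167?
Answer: 426/20875 ≈ 0.020407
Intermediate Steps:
O = -12 (O = -6 - 6 = -12)
y(z, G) = -4 + z/3 (y(z, G) = (z - 12)/3 = (-12 + z)/3 = -4 + z/3)
K(o)/y(-113, -129) = (-142/167)/(-4 + (1/3)*(-113)) = (-142*1/167)/(-4 - 113/3) = -142/(167*(-125/3)) = -142/167*(-3/125) = 426/20875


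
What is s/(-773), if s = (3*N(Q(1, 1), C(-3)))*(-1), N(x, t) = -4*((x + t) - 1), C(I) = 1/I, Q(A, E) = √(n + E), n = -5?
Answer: 16/773 - 24*I/773 ≈ 0.020699 - 0.031048*I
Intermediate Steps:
Q(A, E) = √(-5 + E)
N(x, t) = 4 - 4*t - 4*x (N(x, t) = -4*((t + x) - 1) = -4*(-1 + t + x) = 4 - 4*t - 4*x)
s = -16 + 24*I (s = (3*(4 - 4/(-3) - 4*√(-5 + 1)))*(-1) = (3*(4 - 4*(-⅓) - 8*I))*(-1) = (3*(4 + 4/3 - 8*I))*(-1) = (3*(16/3 - 8*I))*(-1) = (16 - 24*I)*(-1) = -16 + 24*I ≈ -16.0 + 24.0*I)
s/(-773) = (-16 + 24*I)/(-773) = (-16 + 24*I)*(-1/773) = 16/773 - 24*I/773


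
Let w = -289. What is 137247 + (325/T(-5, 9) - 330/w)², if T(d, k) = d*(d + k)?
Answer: 183713133217/1336336 ≈ 1.3748e+5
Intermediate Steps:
137247 + (325/T(-5, 9) - 330/w)² = 137247 + (325/((-5*(-5 + 9))) - 330/(-289))² = 137247 + (325/((-5*4)) - 330*(-1/289))² = 137247 + (325/(-20) + 330/289)² = 137247 + (325*(-1/20) + 330/289)² = 137247 + (-65/4 + 330/289)² = 137247 + (-17465/1156)² = 137247 + 305026225/1336336 = 183713133217/1336336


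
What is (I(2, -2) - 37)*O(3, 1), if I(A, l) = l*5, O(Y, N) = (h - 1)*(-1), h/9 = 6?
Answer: 2491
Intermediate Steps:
h = 54 (h = 9*6 = 54)
O(Y, N) = -53 (O(Y, N) = (54 - 1)*(-1) = 53*(-1) = -53)
I(A, l) = 5*l
(I(2, -2) - 37)*O(3, 1) = (5*(-2) - 37)*(-53) = (-10 - 37)*(-53) = -47*(-53) = 2491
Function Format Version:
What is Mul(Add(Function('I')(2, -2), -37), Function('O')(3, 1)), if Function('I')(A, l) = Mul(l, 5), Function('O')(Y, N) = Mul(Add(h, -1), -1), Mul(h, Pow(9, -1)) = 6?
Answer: 2491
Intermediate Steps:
h = 54 (h = Mul(9, 6) = 54)
Function('O')(Y, N) = -53 (Function('O')(Y, N) = Mul(Add(54, -1), -1) = Mul(53, -1) = -53)
Function('I')(A, l) = Mul(5, l)
Mul(Add(Function('I')(2, -2), -37), Function('O')(3, 1)) = Mul(Add(Mul(5, -2), -37), -53) = Mul(Add(-10, -37), -53) = Mul(-47, -53) = 2491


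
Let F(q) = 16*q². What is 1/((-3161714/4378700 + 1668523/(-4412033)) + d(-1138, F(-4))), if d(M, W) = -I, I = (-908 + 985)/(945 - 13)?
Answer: -4501319753024300/5324432873635421 ≈ -0.84541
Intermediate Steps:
I = 77/932 ≈ 0.082618
d(M, W) = -77/932 (d(M, W) = -1*77/932 = -77/932)
1/((-3161714/4378700 + 1668523/(-4412033)) + d(-1138, F(-4))) = 1/((-3161714/4378700 + 1668523/(-4412033)) - 77/932) = 1/((-3161714*1/4378700 + 1668523*(-1/4412033)) - 77/932) = 1/((-1580857/2189350 - 1668523/4412033) - 77/932) = 1/(-10627774082331/9659484448550 - 77/932) = 1/(-5324432873635421/4501319753024300) = -4501319753024300/5324432873635421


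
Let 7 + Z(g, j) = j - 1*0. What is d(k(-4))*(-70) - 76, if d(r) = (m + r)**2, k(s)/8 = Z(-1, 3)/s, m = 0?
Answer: -4556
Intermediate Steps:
Z(g, j) = -7 + j (Z(g, j) = -7 + (j - 1*0) = -7 + (j + 0) = -7 + j)
k(s) = -32/s (k(s) = 8*((-7 + 3)/s) = 8*(-4/s) = -32/s)
d(r) = r**2 (d(r) = (0 + r)**2 = r**2)
d(k(-4))*(-70) - 76 = (-32/(-4))**2*(-70) - 76 = (-32*(-1/4))**2*(-70) - 76 = 8**2*(-70) - 76 = 64*(-70) - 76 = -4480 - 76 = -4556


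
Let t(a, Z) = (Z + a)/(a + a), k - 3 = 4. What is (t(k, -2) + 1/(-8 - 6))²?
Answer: 4/49 ≈ 0.081633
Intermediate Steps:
k = 7 (k = 3 + 4 = 7)
t(a, Z) = (Z + a)/(2*a) (t(a, Z) = (Z + a)/((2*a)) = (Z + a)*(1/(2*a)) = (Z + a)/(2*a))
(t(k, -2) + 1/(-8 - 6))² = ((½)*(-2 + 7)/7 + 1/(-8 - 6))² = ((½)*(⅐)*5 + 1/(-14))² = (5/14 - 1/14)² = (2/7)² = 4/49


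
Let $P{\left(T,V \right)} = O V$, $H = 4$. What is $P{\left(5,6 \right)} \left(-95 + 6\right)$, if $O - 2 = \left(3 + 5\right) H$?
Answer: $-18156$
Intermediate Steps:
$O = 34$ ($O = 2 + \left(3 + 5\right) 4 = 2 + 8 \cdot 4 = 2 + 32 = 34$)
$P{\left(T,V \right)} = 34 V$
$P{\left(5,6 \right)} \left(-95 + 6\right) = 34 \cdot 6 \left(-95 + 6\right) = 204 \left(-89\right) = -18156$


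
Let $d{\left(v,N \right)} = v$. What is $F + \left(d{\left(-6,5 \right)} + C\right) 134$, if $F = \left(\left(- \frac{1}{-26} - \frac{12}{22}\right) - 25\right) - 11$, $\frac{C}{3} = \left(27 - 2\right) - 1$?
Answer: $\frac{2518943}{286} \approx 8807.5$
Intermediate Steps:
$C = 72$ ($C = 3 \left(\left(27 - 2\right) - 1\right) = 3 \left(25 - 1\right) = 3 \cdot 24 = 72$)
$F = - \frac{10441}{286}$ ($F = \left(\left(\left(-1\right) \left(- \frac{1}{26}\right) - \frac{6}{11}\right) - 25\right) - 11 = \left(\left(\frac{1}{26} - \frac{6}{11}\right) - 25\right) - 11 = \left(- \frac{145}{286} - 25\right) - 11 = - \frac{7295}{286} - 11 = - \frac{10441}{286} \approx -36.507$)
$F + \left(d{\left(-6,5 \right)} + C\right) 134 = - \frac{10441}{286} + \left(-6 + 72\right) 134 = - \frac{10441}{286} + 66 \cdot 134 = - \frac{10441}{286} + 8844 = \frac{2518943}{286}$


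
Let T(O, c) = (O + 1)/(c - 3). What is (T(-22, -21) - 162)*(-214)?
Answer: 137923/4 ≈ 34481.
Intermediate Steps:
T(O, c) = (1 + O)/(-3 + c)
(T(-22, -21) - 162)*(-214) = ((1 - 22)/(-3 - 21) - 162)*(-214) = (-21/(-24) - 162)*(-214) = (-1/24*(-21) - 162)*(-214) = (7/8 - 162)*(-214) = -1289/8*(-214) = 137923/4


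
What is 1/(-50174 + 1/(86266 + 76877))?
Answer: -163143/8185536881 ≈ -1.9931e-5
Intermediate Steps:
1/(-50174 + 1/(86266 + 76877)) = 1/(-50174 + 1/163143) = 1/(-8185536881/163143) = -163143/8185536881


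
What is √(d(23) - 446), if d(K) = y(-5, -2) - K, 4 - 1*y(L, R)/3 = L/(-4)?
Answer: I*√1843/2 ≈ 21.465*I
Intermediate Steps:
y(L, R) = 12 + 3*L/4 (y(L, R) = 12 - 3*L/(-4) = 12 - 3*L*(-1)/4 = 12 - (-3)*L/4 = 12 + 3*L/4)
d(K) = 33/4 - K (d(K) = (12 + (¾)*(-5)) - K = (12 - 15/4) - K = 33/4 - K)
√(d(23) - 446) = √((33/4 - 1*23) - 446) = √((33/4 - 23) - 446) = √(-59/4 - 446) = √(-1843/4) = I*√1843/2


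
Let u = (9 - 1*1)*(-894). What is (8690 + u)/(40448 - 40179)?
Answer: 1538/269 ≈ 5.7175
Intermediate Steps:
u = -7152 (u = (9 - 1)*(-894) = 8*(-894) = -7152)
(8690 + u)/(40448 - 40179) = (8690 - 7152)/(40448 - 40179) = 1538/269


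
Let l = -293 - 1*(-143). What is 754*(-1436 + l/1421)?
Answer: -53058356/49 ≈ -1.0828e+6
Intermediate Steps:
l = -150 (l = -293 + 143 = -150)
754*(-1436 + l/1421) = 754*(-1436 - 150/1421) = 754*(-2040706/1421) = -53058356/49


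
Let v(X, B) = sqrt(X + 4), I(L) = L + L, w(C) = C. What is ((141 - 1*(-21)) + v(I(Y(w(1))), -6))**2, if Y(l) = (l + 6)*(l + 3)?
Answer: 26304 + 648*sqrt(15) ≈ 28814.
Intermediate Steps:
Y(l) = (3 + l)*(6 + l) (Y(l) = (6 + l)*(3 + l) = (3 + l)*(6 + l))
I(L) = 2*L
v(X, B) = sqrt(4 + X)
((141 - 1*(-21)) + v(I(Y(w(1))), -6))**2 = ((141 - 1*(-21)) + sqrt(4 + 2*(18 + 1**2 + 9*1)))**2 = ((141 + 21) + sqrt(4 + 2*(18 + 1 + 9)))**2 = (162 + sqrt(4 + 2*28))**2 = (162 + sqrt(4 + 56))**2 = (162 + sqrt(60))**2 = (162 + 2*sqrt(15))**2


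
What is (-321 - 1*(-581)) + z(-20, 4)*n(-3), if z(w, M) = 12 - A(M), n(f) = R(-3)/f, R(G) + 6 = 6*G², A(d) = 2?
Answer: 100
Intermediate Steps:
R(G) = -6 + 6*G²
n(f) = 48/f (n(f) = (-6 + 6*(-3)²)/f = (-6 + 6*9)/f = (-6 + 54)/f = 48/f)
z(w, M) = 10 (z(w, M) = 12 - 1*2 = 12 - 2 = 10)
(-321 - 1*(-581)) + z(-20, 4)*n(-3) = (-321 - 1*(-581)) + 10*(48/(-3)) = (-321 + 581) + 10*(48*(-⅓)) = 260 + 10*(-16) = 260 - 160 = 100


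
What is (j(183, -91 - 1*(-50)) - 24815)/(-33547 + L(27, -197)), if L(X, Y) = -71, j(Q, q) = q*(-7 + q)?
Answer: 22847/33618 ≈ 0.67961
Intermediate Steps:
(j(183, -91 - 1*(-50)) - 24815)/(-33547 + L(27, -197)) = ((-91 - 1*(-50))*(-7 + (-91 - 1*(-50))) - 24815)/(-33547 - 71) = ((-91 + 50)*(-7 + (-91 + 50)) - 24815)/(-33618) = (-41*(-7 - 41) - 24815)*(-1/33618) = (-41*(-48) - 24815)*(-1/33618) = (1968 - 24815)*(-1/33618) = -22847*(-1/33618) = 22847/33618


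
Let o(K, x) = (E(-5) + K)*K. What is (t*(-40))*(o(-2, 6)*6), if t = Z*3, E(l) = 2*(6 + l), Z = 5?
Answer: 0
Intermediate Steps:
E(l) = 12 + 2*l
o(K, x) = K*(2 + K) (o(K, x) = ((12 + 2*(-5)) + K)*K = ((12 - 10) + K)*K = (2 + K)*K = K*(2 + K))
t = 15 (t = 5*3 = 15)
(t*(-40))*(o(-2, 6)*6) = (15*(-40))*(-2*(2 - 2)*6) = -600*(-2*0)*6 = -0*6 = -600*0 = 0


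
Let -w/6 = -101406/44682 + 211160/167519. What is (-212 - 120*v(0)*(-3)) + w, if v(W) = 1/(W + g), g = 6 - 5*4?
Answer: -183908783654/793872541 ≈ -231.66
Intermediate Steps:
g = -14 (g = 6 - 20 = -14)
v(W) = 1/(-14 + W) (v(W) = 1/(W - 14) = 1/(-14 + W))
w = 686580054/113410363 (w = -6*(-101406/44682 + 211160/167519) = -6*(-101406*1/44682 + 211160*(1/167519)) = -6*(-16901/7447 + 211160/167519) = -6*(-114430009/113410363) = 686580054/113410363 ≈ 6.0539)
(-212 - 120*v(0)*(-3)) + w = (-212 - 120*(-3)/(-14 + 0)) + 686580054/113410363 = (-212 - 120*(-3)/(-14)) + 686580054/113410363 = (-212 - (-60)*(-3)/7) + 686580054/113410363 = (-212 - 120*3/14) + 686580054/113410363 = (-212 - 180/7) + 686580054/113410363 = -1664/7 + 686580054/113410363 = -183908783654/793872541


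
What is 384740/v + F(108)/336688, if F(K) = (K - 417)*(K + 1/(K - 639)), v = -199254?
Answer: -121742682573/59971203248 ≈ -2.0300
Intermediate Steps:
F(K) = (-417 + K)*(K + 1/(-639 + K))
384740/v + F(108)/336688 = 384740/(-199254) + ((-417 + 108³ - 1056*108² + 266464*108)/(-639 + 108))/336688 = 384740*(-1/199254) + ((-417 + 1259712 - 1056*11664 + 28778112)/(-531))*(1/336688) = -192370/99627 - (-417 + 1259712 - 12317184 + 28778112)/531*(1/336688) = -192370/99627 - 1/531*17720223*(1/336688) = -192370/99627 - 5906741/177*1/336688 = -192370/99627 - 5906741/59593776 = -121742682573/59971203248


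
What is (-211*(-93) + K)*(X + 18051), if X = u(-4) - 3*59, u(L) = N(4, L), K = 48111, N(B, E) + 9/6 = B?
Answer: 1210846851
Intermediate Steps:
N(B, E) = -3/2 + B
u(L) = 5/2 (u(L) = -3/2 + 4 = 5/2)
X = -349/2 (X = 5/2 - 3*59 = 5/2 - 177 = -349/2 ≈ -174.50)
(-211*(-93) + K)*(X + 18051) = (-211*(-93) + 48111)*(-349/2 + 18051) = (19623 + 48111)*(35753/2) = 67734*(35753/2) = 1210846851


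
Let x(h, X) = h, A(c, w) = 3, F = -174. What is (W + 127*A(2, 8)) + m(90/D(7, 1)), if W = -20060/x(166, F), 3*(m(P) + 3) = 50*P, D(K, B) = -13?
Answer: 152972/1079 ≈ 141.77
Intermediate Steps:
m(P) = -3 + 50*P/3 (m(P) = -3 + (50*P)/3 = -3 + 50*P/3)
W = -10030/83 (W = -20060/166 = -20060*1/166 = -10030/83 ≈ -120.84)
(W + 127*A(2, 8)) + m(90/D(7, 1)) = (-10030/83 + 127*3) + (-3 + 50*(90/(-13))/3) = (-10030/83 + 381) + (-3 + 50*(90*(-1/13))/3) = 21593/83 + (-3 + (50/3)*(-90/13)) = 21593/83 + (-3 - 1500/13) = 21593/83 - 1539/13 = 152972/1079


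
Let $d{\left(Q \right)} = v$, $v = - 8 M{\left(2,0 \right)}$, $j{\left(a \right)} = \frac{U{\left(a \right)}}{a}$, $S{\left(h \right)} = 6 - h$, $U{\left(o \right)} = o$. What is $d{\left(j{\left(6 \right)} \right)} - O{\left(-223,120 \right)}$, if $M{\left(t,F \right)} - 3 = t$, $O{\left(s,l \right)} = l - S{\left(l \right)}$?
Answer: $-274$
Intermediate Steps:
$O{\left(s,l \right)} = -6 + 2 l$ ($O{\left(s,l \right)} = l - \left(6 - l\right) = l + \left(-6 + l\right) = -6 + 2 l$)
$M{\left(t,F \right)} = 3 + t$
$j{\left(a \right)} = 1$ ($j{\left(a \right)} = \frac{a}{a} = 1$)
$v = -40$ ($v = - 8 \left(3 + 2\right) = \left(-8\right) 5 = -40$)
$d{\left(Q \right)} = -40$
$d{\left(j{\left(6 \right)} \right)} - O{\left(-223,120 \right)} = -40 - \left(-6 + 2 \cdot 120\right) = -40 - \left(-6 + 240\right) = -40 - 234 = -274$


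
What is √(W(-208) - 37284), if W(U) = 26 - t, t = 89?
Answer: I*√37347 ≈ 193.25*I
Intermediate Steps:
W(U) = -63 (W(U) = 26 - 1*89 = 26 - 89 = -63)
√(W(-208) - 37284) = √(-63 - 37284) = √(-37347) = I*√37347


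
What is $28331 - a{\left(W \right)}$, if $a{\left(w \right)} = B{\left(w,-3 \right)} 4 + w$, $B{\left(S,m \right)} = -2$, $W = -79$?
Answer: $28418$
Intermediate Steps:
$a{\left(w \right)} = -8 + w$ ($a{\left(w \right)} = \left(-2\right) 4 + w = -8 + w$)
$28331 - a{\left(W \right)} = 28331 - \left(-8 - 79\right) = 28331 - -87 = 28331 + 87 = 28418$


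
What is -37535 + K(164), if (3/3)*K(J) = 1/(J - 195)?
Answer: -1163586/31 ≈ -37535.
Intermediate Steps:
K(J) = 1/(-195 + J) (K(J) = 1/(J - 195) = 1/(-195 + J))
-37535 + K(164) = -37535 + 1/(-195 + 164) = -37535 + 1/(-31) = -37535 - 1/31 = -1163586/31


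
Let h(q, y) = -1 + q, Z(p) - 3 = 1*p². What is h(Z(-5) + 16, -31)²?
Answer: 1849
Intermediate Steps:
Z(p) = 3 + p² (Z(p) = 3 + 1*p² = 3 + p²)
h(Z(-5) + 16, -31)² = (-1 + ((3 + (-5)²) + 16))² = (-1 + ((3 + 25) + 16))² = (-1 + (28 + 16))² = (-1 + 44)² = 43² = 1849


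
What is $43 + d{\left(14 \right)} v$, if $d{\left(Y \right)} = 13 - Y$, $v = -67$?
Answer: $110$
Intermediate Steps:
$43 + d{\left(14 \right)} v = 43 + \left(13 - 14\right) \left(-67\right) = 43 - -67 = 43 + 67 = 110$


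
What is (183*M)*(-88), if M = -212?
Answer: 3414048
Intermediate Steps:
(183*M)*(-88) = (183*(-212))*(-88) = -38796*(-88) = 3414048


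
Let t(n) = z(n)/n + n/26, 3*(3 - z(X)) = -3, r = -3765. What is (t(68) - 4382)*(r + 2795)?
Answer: 938796070/221 ≈ 4.2479e+6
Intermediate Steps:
z(X) = 4 (z(X) = 3 - 1/3*(-3) = 3 + 1 = 4)
t(n) = 4/n + n/26
(t(68) - 4382)*(r + 2795) = ((4/68 + (1/26)*68) - 4382)*(-3765 + 2795) = ((4*(1/68) + 34/13) - 4382)*(-970) = ((1/17 + 34/13) - 4382)*(-970) = (591/221 - 4382)*(-970) = -967831/221*(-970) = 938796070/221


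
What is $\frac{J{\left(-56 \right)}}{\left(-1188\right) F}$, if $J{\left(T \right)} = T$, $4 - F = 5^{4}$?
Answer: $- \frac{14}{184437} \approx -7.5907 \cdot 10^{-5}$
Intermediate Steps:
$F = -621$ ($F = 4 - 5^{4} = 4 - 625 = -621$)
$\frac{J{\left(-56 \right)}}{\left(-1188\right) F} = - \frac{56}{\left(-1188\right) \left(-621\right)} = - \frac{56}{737748} = \left(-56\right) \frac{1}{737748} = - \frac{14}{184437}$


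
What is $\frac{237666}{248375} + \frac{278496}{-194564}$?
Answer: $- \frac{5732549094}{12081208375} \approx -0.4745$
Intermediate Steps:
$\frac{237666}{248375} + \frac{278496}{-194564} = 237666 \cdot \frac{1}{248375} + 278496 \left(- \frac{1}{194564}\right) = \frac{237666}{248375} - \frac{69624}{48641} = - \frac{5732549094}{12081208375}$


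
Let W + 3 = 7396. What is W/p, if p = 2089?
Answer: 7393/2089 ≈ 3.5390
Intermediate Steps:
W = 7393 (W = -3 + 7396 = 7393)
W/p = 7393/2089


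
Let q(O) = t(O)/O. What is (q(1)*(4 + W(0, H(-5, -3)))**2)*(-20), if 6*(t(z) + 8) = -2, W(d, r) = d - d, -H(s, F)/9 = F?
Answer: 8000/3 ≈ 2666.7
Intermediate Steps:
H(s, F) = -9*F
W(d, r) = 0
t(z) = -25/3 (t(z) = -8 + (1/6)*(-2) = -8 - 1/3 = -25/3)
q(O) = -25/(3*O)
(q(1)*(4 + W(0, H(-5, -3)))**2)*(-20) = ((-25/3/1)*(4 + 0)**2)*(-20) = (-25/3*1*4**2)*(-20) = -25/3*16*(-20) = -400/3*(-20) = 8000/3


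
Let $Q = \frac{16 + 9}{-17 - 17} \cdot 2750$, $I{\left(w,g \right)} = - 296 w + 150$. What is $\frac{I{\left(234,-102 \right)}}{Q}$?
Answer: $\frac{1174938}{34375} \approx 34.18$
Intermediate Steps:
$I{\left(w,g \right)} = 150 - 296 w$
$Q = - \frac{34375}{17}$ ($Q = \frac{25}{-34} \cdot 2750 = 25 \left(- \frac{1}{34}\right) 2750 = \left(- \frac{25}{34}\right) 2750 = - \frac{34375}{17} \approx -2022.1$)
$\frac{I{\left(234,-102 \right)}}{Q} = \frac{150 - 69264}{- \frac{34375}{17}} = \left(150 - 69264\right) \left(- \frac{17}{34375}\right) = \left(-69114\right) \left(- \frac{17}{34375}\right) = \frac{1174938}{34375}$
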